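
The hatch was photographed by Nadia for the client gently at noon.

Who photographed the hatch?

'Nadia' marks the agent of the photographing event.

Nadia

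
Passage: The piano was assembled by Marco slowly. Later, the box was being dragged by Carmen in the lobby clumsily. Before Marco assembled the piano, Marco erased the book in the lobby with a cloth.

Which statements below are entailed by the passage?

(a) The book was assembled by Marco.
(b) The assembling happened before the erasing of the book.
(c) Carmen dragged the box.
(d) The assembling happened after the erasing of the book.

(a) Not entailed — Marco assembled the piano, not the book; the book belongs to the erasing event.
(b) Not entailed — the narrative places the erasing before the assembling, not after.
(c) Entailed — 'drag' is an activity; 'was dragging' entails that some dragging happened, so 'dragged' holds.
(d) Entailed — the narrative places the erasing before the assembling.

(c), (d)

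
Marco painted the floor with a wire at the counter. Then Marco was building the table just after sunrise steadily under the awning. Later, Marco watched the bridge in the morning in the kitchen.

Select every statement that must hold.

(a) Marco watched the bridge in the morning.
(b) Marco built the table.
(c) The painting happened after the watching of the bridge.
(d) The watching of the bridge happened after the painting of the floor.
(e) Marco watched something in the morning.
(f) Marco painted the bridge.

(a) Entailed — every conjunct here is already in the original watching event.
(b) Not entailed — 'was building' is progressive on an accomplishment; it does not entail the completed 'built'.
(c) Not entailed — the narrative places the painting before the watching, not after.
(d) Entailed — the narrative places the painting before the watching.
(e) Entailed — every conjunct here is already in the original watching event.
(f) Not entailed — Marco painted the floor, not the bridge; the bridge belongs to the watching event.

(a), (d), (e)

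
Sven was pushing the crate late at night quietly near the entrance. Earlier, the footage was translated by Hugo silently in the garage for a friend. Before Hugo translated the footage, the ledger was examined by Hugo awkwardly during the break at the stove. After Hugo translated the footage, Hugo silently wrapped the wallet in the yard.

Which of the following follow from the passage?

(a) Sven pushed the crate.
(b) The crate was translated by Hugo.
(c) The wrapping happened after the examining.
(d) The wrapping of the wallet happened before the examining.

(a) Entailed — 'push' is an activity; 'was pushing' entails that some pushing happened, so 'pushed' holds.
(b) Not entailed — Hugo translated the footage, not the crate; the crate belongs to the pushing event.
(c) Entailed — the narrative places the examining before the wrapping.
(d) Not entailed — the narrative places the examining before the wrapping, not after.

(a), (c)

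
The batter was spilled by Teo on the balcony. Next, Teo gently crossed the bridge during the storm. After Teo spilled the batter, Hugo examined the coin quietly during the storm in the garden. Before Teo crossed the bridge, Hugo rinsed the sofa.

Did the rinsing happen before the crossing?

The narrative orders the rinsing before the crossing.

yes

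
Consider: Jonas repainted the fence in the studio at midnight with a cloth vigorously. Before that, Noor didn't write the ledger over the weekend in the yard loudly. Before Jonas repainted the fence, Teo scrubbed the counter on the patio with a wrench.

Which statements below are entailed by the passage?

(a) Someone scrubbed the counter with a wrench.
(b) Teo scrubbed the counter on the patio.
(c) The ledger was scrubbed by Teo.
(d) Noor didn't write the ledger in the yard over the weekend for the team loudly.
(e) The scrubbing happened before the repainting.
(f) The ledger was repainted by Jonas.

(a), (b), (d), (e)

(a) Entailed — dropping 'on the patio' and generalizing the agent leaves a sub-description the original still satisfies.
(b) Entailed — every conjunct here is already in the original scrubbing event.
(c) Not entailed — Teo scrubbed the counter, not the ledger; the ledger belongs to the writing event.
(d) Entailed — under negation, adding a further restriction is entailed: if no such writing event occurred, none occurred for the team either.
(e) Entailed — the narrative places the scrubbing before the repainting.
(f) Not entailed — Jonas repainted the fence, not the ledger; the ledger belongs to the writing event.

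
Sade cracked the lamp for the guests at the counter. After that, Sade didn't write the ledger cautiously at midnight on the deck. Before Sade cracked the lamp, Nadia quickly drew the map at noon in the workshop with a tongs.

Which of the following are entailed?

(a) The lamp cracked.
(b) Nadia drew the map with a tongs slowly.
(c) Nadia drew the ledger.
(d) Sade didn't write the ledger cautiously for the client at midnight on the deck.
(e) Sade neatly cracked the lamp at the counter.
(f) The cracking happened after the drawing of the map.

(a) Entailed — 'Sade cracked the lamp' is causative; it entails the inchoative 'the lamp cracked'.
(b) Not entailed — 'slowly' adds a manner not in (and inconsistent with) the original.
(c) Not entailed — Nadia drew the map, not the ledger; the ledger belongs to the writing event.
(d) Entailed — under negation, adding a further restriction is entailed: if no such writing event occurred, none occurred for the client either.
(e) Not entailed — 'neatly' adds information not in the original event.
(f) Entailed — the narrative places the drawing before the cracking.

(a), (d), (f)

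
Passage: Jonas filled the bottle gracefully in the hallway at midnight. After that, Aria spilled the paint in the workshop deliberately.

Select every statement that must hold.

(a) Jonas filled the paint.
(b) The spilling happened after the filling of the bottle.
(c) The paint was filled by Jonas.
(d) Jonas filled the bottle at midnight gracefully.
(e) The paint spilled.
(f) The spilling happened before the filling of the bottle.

(a) Not entailed — Jonas filled the bottle, not the paint; the paint belongs to the spilling event.
(b) Entailed — the narrative places the filling before the spilling.
(c) Not entailed — Jonas filled the bottle, not the paint; the paint belongs to the spilling event.
(d) Entailed — the original entails any weakening of itself; this just drops 'in the hallway'.
(e) Entailed — 'Aria spilled the paint' is causative; it entails the inchoative 'the paint spilled'.
(f) Not entailed — the narrative places the filling before the spilling, not after.

(b), (d), (e)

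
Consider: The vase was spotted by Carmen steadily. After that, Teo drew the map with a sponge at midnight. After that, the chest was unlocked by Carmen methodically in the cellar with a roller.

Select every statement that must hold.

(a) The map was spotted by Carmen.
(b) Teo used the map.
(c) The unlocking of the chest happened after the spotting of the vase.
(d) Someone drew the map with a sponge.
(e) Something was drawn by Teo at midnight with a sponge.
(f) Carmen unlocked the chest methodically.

(a) Not entailed — Carmen spotted the vase, not the map; the map belongs to the drawing event.
(b) Not entailed — the map is the patient, not an instrument — Teo used a sponge.
(c) Entailed — the narrative places the spotting before the unlocking.
(d) Entailed — dropping 'at midnight' and generalizing the agent leaves a sub-description the original still satisfies.
(e) Entailed — every conjunct here is already in the original drawing event.
(f) Entailed — the original entails any weakening of itself; this just drops 'in the cellar', 'with a roller'.

(c), (d), (e), (f)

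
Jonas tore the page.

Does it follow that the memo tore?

Nothing is said about any memo; only the page is affected.

no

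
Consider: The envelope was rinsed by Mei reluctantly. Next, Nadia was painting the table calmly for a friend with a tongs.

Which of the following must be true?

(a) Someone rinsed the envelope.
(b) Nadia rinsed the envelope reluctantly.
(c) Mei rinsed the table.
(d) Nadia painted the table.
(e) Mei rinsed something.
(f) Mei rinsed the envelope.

(a) Entailed — every conjunct here is already in the original rinsing event.
(b) Not entailed — the passage has Mei rinsing the envelope, not Nadia.
(c) Not entailed — Mei rinsed the envelope, not the table; the table belongs to the painting event.
(d) Not entailed — 'was painting' is progressive on an accomplishment; it does not entail the completed 'painted'.
(e) Entailed — dropping 'reluctantly' and generalizing the patient leaves a sub-description the original still satisfies.
(f) Entailed — the original entails any weakening of itself; this just drops 'reluctantly'.

(a), (e), (f)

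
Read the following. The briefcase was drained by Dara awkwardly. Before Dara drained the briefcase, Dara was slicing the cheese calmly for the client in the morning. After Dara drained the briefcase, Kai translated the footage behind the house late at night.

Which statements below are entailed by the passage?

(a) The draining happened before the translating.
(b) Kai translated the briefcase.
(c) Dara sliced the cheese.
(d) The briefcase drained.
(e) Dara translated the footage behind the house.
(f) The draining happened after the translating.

(a) Entailed — the narrative places the draining before the translating.
(b) Not entailed — Kai translated the footage, not the briefcase; the briefcase belongs to the draining event.
(c) Not entailed — 'was slicing' is progressive on an accomplishment; it does not entail the completed 'sliced'.
(d) Entailed — 'Dara drained the briefcase' is causative; it entails the inchoative 'the briefcase drained'.
(e) Not entailed — the passage has Kai translating the footage, not Dara.
(f) Not entailed — the narrative places the draining before the translating, not after.

(a), (d)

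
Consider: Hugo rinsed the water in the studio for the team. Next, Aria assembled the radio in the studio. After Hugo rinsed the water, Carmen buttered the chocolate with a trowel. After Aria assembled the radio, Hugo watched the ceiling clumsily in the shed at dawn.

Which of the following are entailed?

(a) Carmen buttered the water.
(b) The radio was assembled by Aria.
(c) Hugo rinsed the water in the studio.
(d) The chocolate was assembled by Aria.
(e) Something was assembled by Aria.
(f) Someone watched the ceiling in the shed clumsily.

(a) Not entailed — Carmen buttered the chocolate, not the water; the water belongs to the rinsing event.
(b) Entailed — the original entails any weakening of itself; this just drops 'in the studio'.
(c) Entailed — the original entails any weakening of itself; this just drops 'for the team'.
(d) Not entailed — Aria assembled the radio, not the chocolate; the chocolate belongs to the buttering event.
(e) Entailed — the original entails any weakening of itself; this just drops 'in the studio' and generalizes the patient.
(f) Entailed — every conjunct here is already in the original watching event.

(b), (c), (e), (f)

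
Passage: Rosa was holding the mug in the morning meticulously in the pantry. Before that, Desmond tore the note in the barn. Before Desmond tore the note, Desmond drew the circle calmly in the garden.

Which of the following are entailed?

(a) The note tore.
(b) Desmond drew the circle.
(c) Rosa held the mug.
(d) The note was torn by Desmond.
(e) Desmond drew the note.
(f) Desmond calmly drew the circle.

(a), (b), (c), (d), (f)

(a) Entailed — 'Desmond tore the note' is causative; it entails the inchoative 'the note tore'.
(b) Entailed — the original entails any weakening of itself; this just drops 'calmly', 'in the garden'.
(c) Entailed — 'hold' is an activity; 'was holding' entails that some holding happened, so 'held' holds.
(d) Entailed — dropping 'in the barn' leaves a sub-description the original still satisfies.
(e) Not entailed — Desmond drew the circle, not the note; the note belongs to the tearing event.
(f) Entailed — this follows by dropping conjuncts from the drawing event's description.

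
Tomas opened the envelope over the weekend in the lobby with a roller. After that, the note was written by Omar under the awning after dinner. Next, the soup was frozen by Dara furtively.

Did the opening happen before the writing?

The narrative orders the opening before the writing.

yes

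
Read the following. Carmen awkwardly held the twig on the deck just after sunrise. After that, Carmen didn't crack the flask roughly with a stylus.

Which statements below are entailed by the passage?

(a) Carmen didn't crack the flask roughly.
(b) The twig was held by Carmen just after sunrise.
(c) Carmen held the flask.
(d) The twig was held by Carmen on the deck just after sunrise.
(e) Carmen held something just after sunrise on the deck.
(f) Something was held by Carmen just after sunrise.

(b), (d), (e), (f)

(a) Not entailed — dropping 'with a stylus' under negation is not valid — the original leaves open that Carmen cracked the flask some other way.
(b) Entailed — dropping 'on the deck', 'awkwardly' leaves a sub-description the original still satisfies.
(c) Not entailed — Carmen held the twig, not the flask; the flask belongs to the cracking event.
(d) Entailed — dropping 'awkwardly' leaves a sub-description the original still satisfies.
(e) Entailed — dropping 'awkwardly' and generalizing the patient leaves a sub-description the original still satisfies.
(f) Entailed — dropping 'on the deck', 'awkwardly' and generalizing the patient leaves a sub-description the original still satisfies.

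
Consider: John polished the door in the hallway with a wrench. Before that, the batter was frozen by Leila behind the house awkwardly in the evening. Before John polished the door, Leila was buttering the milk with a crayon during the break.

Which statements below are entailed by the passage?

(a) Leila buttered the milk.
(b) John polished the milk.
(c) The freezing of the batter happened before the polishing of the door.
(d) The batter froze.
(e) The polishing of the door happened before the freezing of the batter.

(a) Not entailed — 'was buttering' is progressive on an accomplishment; it does not entail the completed 'buttered'.
(b) Not entailed — John polished the door, not the milk; the milk belongs to the buttering event.
(c) Entailed — the narrative places the freezing before the polishing.
(d) Entailed — 'Leila froze the batter' is causative; it entails the inchoative 'the batter froze'.
(e) Not entailed — the narrative places the freezing before the polishing, not after.

(c), (d)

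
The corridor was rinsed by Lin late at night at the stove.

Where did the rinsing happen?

at the stove

'at the stove' marks the location of the rinsing event.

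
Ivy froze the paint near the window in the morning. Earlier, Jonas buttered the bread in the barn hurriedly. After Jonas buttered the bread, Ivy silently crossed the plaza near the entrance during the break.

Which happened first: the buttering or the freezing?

The connectives place the buttering before the freezing.

the buttering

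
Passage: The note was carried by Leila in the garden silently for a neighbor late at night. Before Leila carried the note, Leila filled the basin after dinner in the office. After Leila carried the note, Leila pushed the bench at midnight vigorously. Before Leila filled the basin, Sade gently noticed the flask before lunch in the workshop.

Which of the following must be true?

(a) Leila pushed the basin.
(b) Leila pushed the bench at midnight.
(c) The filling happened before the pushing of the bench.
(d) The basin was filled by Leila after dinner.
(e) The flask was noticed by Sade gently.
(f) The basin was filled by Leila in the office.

(a) Not entailed — Leila pushed the bench, not the basin; the basin belongs to the filling event.
(b) Entailed — every conjunct here is already in the original pushing event.
(c) Entailed — the narrative places the filling before the pushing.
(d) Entailed — every conjunct here is already in the original filling event.
(e) Entailed — this follows by dropping conjuncts from the noticing event's description.
(f) Entailed — every conjunct here is already in the original filling event.

(b), (c), (d), (e), (f)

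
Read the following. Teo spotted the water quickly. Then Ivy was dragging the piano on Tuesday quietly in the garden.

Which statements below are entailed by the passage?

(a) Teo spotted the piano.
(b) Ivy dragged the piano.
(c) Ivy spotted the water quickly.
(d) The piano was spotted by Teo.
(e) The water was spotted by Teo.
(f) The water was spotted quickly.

(a) Not entailed — Teo spotted the water, not the piano; the piano belongs to the dragging event.
(b) Entailed — 'drag' is an activity; 'was dragging' entails that some dragging happened, so 'dragged' holds.
(c) Not entailed — the passage has Teo spotting the water, not Ivy.
(d) Not entailed — Teo spotted the water, not the piano; the piano belongs to the dragging event.
(e) Entailed — dropping 'quickly' leaves a sub-description the original still satisfies.
(f) Entailed — generalizing the agent leaves a sub-description the original still satisfies.

(b), (e), (f)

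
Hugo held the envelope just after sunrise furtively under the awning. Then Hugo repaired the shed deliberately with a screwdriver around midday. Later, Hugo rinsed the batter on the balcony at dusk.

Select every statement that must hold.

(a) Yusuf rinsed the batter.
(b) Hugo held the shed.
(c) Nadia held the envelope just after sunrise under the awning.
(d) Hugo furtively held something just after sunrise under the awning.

(a) Not entailed — the passage has Hugo rinsing the batter, not Yusuf.
(b) Not entailed — Hugo held the envelope, not the shed; the shed belongs to the repairing event.
(c) Not entailed — the passage has Hugo holding the envelope, not Nadia.
(d) Entailed — this follows by dropping conjuncts from the holding event's description.

(d)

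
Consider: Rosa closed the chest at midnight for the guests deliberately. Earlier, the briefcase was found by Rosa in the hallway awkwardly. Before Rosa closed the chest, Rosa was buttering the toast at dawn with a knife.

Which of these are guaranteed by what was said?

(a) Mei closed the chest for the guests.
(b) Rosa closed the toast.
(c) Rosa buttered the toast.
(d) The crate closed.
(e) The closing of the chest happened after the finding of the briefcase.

(a) Not entailed — the passage has Rosa closing the chest, not Mei.
(b) Not entailed — Rosa closed the chest, not the toast; the toast belongs to the buttering event.
(c) Not entailed — 'was buttering' is progressive on an accomplishment; it does not entail the completed 'buttered'.
(d) Not entailed — the chest is what closed, not the crate.
(e) Entailed — the narrative places the finding before the closing.

(e)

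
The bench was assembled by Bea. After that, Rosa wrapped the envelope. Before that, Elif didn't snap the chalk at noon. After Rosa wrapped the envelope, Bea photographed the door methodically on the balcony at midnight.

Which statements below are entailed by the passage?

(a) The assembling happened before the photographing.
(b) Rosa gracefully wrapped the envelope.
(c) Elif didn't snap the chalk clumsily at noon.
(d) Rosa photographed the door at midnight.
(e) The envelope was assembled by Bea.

(a), (c)

(a) Entailed — the narrative places the assembling before the photographing.
(b) Not entailed — 'gracefully' adds information not in the original event.
(c) Entailed — under negation, adding a further restriction is entailed: if no such snapping event occurred, none occurred clumsily either.
(d) Not entailed — the passage has Bea photographing the door, not Rosa.
(e) Not entailed — Bea assembled the bench, not the envelope; the envelope belongs to the wrapping event.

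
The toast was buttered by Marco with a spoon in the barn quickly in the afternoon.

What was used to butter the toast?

'with a spoon' marks the instrument of the buttering event.

a spoon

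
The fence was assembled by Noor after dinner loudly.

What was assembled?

the fence

'the fence' marks the patient of the assembling event.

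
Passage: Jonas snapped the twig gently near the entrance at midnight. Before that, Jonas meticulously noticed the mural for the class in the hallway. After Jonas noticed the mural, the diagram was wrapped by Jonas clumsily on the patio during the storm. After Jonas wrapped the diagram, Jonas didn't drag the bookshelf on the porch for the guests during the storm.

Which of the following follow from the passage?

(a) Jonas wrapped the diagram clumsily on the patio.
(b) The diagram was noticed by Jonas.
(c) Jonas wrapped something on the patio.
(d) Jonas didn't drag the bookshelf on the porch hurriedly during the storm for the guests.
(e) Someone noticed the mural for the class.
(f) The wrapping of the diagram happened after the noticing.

(a), (c), (d), (e), (f)

(a) Entailed — the original entails any weakening of itself; this just drops 'during the storm'.
(b) Not entailed — Jonas noticed the mural, not the diagram; the diagram belongs to the wrapping event.
(c) Entailed — dropping 'clumsily', 'during the storm' and generalizing the patient leaves a sub-description the original still satisfies.
(d) Entailed — under negation, adding a further restriction is entailed: if no such dragging event occurred, none occurred hurriedly either.
(e) Entailed — every conjunct here is already in the original noticing event.
(f) Entailed — the narrative places the noticing before the wrapping.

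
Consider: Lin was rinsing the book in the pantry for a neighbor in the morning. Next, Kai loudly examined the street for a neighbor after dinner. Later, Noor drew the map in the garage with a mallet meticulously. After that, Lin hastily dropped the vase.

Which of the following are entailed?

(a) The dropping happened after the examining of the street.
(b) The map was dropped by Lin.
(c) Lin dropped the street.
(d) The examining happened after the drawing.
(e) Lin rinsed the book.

(a) Entailed — the narrative places the examining before the dropping.
(b) Not entailed — Lin dropped the vase, not the map; the map belongs to the drawing event.
(c) Not entailed — Lin dropped the vase, not the street; the street belongs to the examining event.
(d) Not entailed — the narrative places the examining before the drawing, not after.
(e) Entailed — 'rinse' is an activity; 'was rinsing' entails that some rinsing happened, so 'rinsed' holds.

(a), (e)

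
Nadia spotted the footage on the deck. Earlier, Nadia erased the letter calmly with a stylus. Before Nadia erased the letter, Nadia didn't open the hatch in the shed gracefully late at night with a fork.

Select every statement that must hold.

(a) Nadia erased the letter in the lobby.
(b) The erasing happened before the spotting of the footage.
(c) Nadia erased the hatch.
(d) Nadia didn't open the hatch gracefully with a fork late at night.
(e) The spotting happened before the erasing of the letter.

(b)

(a) Not entailed — 'in the lobby' adds information not in the original event.
(b) Entailed — the narrative places the erasing before the spotting.
(c) Not entailed — Nadia erased the letter, not the hatch; the hatch belongs to the opening event.
(d) Not entailed — dropping 'in the shed' under negation is not valid — the original leaves open that Nadia opened the hatch some other way.
(e) Not entailed — the narrative places the erasing before the spotting, not after.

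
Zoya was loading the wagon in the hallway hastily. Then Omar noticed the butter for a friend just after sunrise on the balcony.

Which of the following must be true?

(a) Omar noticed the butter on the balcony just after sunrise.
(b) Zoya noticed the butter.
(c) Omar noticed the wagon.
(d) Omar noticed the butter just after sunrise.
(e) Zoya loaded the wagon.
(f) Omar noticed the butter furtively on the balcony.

(a), (d)

(a) Entailed — the original entails any weakening of itself; this just drops 'for a friend'.
(b) Not entailed — the passage has Omar noticing the butter, not Zoya.
(c) Not entailed — Omar noticed the butter, not the wagon; the wagon belongs to the loading event.
(d) Entailed — every conjunct here is already in the original noticing event.
(e) Not entailed — 'was loading' is progressive on an accomplishment; it does not entail the completed 'loaded'.
(f) Not entailed — 'furtively' adds information not in the original event.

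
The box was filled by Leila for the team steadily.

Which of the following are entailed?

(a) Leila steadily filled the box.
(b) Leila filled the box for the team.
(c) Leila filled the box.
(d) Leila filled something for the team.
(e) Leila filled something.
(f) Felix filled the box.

(a) Entailed — the original entails any weakening of itself; this just drops 'for the team'.
(b) Entailed — every conjunct here is already in the original filling event.
(c) Entailed — every conjunct here is already in the original filling event.
(d) Entailed — dropping 'steadily' and generalizing the patient leaves a sub-description the original still satisfies.
(e) Entailed — the original entails any weakening of itself; this just drops 'for the team', 'steadily' and generalizes the patient.
(f) Not entailed — the passage has Leila filling the box, not Felix.

(a), (b), (c), (d), (e)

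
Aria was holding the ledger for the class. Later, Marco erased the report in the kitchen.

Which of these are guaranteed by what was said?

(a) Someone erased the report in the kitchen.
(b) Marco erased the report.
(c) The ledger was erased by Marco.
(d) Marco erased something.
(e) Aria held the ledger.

(a), (b), (d), (e)

(a) Entailed — generalizing the agent leaves a sub-description the original still satisfies.
(b) Entailed — this follows by dropping conjuncts from the erasing event's description.
(c) Not entailed — Marco erased the report, not the ledger; the ledger belongs to the holding event.
(d) Entailed — every conjunct here is already in the original erasing event.
(e) Entailed — 'hold' is an activity; 'was holding' entails that some holding happened, so 'held' holds.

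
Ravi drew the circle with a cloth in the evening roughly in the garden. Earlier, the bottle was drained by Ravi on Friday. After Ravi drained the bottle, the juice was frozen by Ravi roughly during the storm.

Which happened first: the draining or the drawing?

the draining

The connectives place the draining before the drawing.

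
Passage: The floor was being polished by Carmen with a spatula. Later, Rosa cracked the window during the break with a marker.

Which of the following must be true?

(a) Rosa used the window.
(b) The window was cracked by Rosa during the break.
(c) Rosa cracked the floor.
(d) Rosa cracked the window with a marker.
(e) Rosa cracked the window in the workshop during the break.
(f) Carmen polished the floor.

(a) Not entailed — the window is the patient, not an instrument — Rosa used a marker.
(b) Entailed — every conjunct here is already in the original cracking event.
(c) Not entailed — Rosa cracked the window, not the floor; the floor belongs to the polishing event.
(d) Entailed — this follows by dropping conjuncts from the cracking event's description.
(e) Not entailed — 'in the workshop' adds information not in the original event.
(f) Entailed — 'polish' is an activity; 'was polishing' entails that some polishing happened, so 'polished' holds.

(b), (d), (f)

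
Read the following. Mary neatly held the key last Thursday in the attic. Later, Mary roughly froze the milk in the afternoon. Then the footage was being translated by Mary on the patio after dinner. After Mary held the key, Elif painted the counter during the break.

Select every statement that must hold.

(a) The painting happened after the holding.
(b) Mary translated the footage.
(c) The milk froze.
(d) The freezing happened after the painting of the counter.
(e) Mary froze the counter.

(a) Entailed — the narrative places the holding before the painting.
(b) Not entailed — 'was translating' is progressive on an accomplishment; it does not entail the completed 'translated'.
(c) Entailed — 'Mary froze the milk' is causative; it entails the inchoative 'the milk froze'.
(d) Not entailed — the narrative doesn't order the painting relative to the freezing.
(e) Not entailed — Mary froze the milk, not the counter; the counter belongs to the painting event.

(a), (c)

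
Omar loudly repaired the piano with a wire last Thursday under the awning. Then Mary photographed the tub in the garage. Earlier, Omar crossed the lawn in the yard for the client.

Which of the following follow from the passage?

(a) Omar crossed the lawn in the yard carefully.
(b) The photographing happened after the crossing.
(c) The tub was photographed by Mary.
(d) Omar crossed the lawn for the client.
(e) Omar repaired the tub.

(a) Not entailed — 'carefully' adds information not in the original event.
(b) Entailed — the narrative places the crossing before the photographing.
(c) Entailed — the original entails any weakening of itself; this just drops 'in the garage'.
(d) Entailed — this follows by dropping conjuncts from the crossing event's description.
(e) Not entailed — Omar repaired the piano, not the tub; the tub belongs to the photographing event.

(b), (c), (d)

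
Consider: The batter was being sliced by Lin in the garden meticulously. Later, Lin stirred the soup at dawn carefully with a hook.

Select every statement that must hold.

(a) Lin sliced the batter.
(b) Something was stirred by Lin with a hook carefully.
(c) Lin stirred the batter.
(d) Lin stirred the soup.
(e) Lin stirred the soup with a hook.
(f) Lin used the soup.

(a) Not entailed — 'was slicing' is progressive on an accomplishment; it does not entail the completed 'sliced'.
(b) Entailed — every conjunct here is already in the original stirring event.
(c) Not entailed — Lin stirred the soup, not the batter; the batter belongs to the slicing event.
(d) Entailed — dropping 'at dawn', 'with a hook', 'carefully' leaves a sub-description the original still satisfies.
(e) Entailed — every conjunct here is already in the original stirring event.
(f) Not entailed — the soup is the patient, not an instrument — Lin used a hook.

(b), (d), (e)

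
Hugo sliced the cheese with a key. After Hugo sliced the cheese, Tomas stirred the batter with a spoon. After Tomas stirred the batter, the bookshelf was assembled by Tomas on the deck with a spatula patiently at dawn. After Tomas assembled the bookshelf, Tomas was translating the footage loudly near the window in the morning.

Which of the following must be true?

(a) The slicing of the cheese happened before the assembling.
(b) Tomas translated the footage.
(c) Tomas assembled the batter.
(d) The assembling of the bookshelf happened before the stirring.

(a) Entailed — the narrative places the slicing before the assembling.
(b) Not entailed — 'was translating' is progressive on an accomplishment; it does not entail the completed 'translated'.
(c) Not entailed — Tomas assembled the bookshelf, not the batter; the batter belongs to the stirring event.
(d) Not entailed — the narrative places the stirring before the assembling, not after.

(a)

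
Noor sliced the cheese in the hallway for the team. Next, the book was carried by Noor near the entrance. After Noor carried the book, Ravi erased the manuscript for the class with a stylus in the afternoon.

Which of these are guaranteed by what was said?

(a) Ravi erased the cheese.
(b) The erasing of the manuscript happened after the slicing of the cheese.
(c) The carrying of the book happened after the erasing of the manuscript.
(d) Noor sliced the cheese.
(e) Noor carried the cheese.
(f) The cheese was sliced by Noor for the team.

(b), (d), (f)

(a) Not entailed — Ravi erased the manuscript, not the cheese; the cheese belongs to the slicing event.
(b) Entailed — the narrative places the slicing before the erasing.
(c) Not entailed — the narrative places the carrying before the erasing, not after.
(d) Entailed — dropping 'in the hallway', 'for the team' leaves a sub-description the original still satisfies.
(e) Not entailed — Noor carried the book, not the cheese; the cheese belongs to the slicing event.
(f) Entailed — every conjunct here is already in the original slicing event.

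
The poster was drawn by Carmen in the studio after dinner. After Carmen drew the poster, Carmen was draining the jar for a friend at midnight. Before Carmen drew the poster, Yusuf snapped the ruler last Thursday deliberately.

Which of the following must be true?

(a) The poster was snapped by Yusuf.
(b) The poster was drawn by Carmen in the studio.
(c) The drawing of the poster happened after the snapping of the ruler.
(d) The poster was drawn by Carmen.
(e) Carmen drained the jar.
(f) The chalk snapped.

(a) Not entailed — Yusuf snapped the ruler, not the poster; the poster belongs to the drawing event.
(b) Entailed — this follows by dropping conjuncts from the drawing event's description.
(c) Entailed — the narrative places the snapping before the drawing.
(d) Entailed — this follows by dropping conjuncts from the drawing event's description.
(e) Not entailed — 'was draining' is progressive on an accomplishment; it does not entail the completed 'drained'.
(f) Not entailed — the ruler is what snapped, not the chalk.

(b), (c), (d)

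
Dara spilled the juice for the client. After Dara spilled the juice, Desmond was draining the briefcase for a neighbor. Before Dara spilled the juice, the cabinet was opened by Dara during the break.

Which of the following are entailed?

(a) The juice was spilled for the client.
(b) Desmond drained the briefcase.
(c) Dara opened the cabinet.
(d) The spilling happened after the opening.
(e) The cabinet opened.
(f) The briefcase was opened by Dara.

(a), (c), (d), (e)

(a) Entailed — every conjunct here is already in the original spilling event.
(b) Not entailed — 'was draining' is progressive on an accomplishment; it does not entail the completed 'drained'.
(c) Entailed — the original entails any weakening of itself; this just drops 'during the break'.
(d) Entailed — the narrative places the opening before the spilling.
(e) Entailed — 'Dara opened the cabinet' is causative; it entails the inchoative 'the cabinet opened'.
(f) Not entailed — Dara opened the cabinet, not the briefcase; the briefcase belongs to the draining event.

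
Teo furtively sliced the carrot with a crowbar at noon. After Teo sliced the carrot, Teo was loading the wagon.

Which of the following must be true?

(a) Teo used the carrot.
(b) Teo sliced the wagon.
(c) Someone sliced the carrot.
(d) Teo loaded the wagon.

(c)

(a) Not entailed — the carrot is the patient, not an instrument — Teo used a crowbar.
(b) Not entailed — Teo sliced the carrot, not the wagon; the wagon belongs to the loading event.
(c) Entailed — this follows by dropping conjuncts from the slicing event's description.
(d) Not entailed — 'was loading' is progressive on an accomplishment; it does not entail the completed 'loaded'.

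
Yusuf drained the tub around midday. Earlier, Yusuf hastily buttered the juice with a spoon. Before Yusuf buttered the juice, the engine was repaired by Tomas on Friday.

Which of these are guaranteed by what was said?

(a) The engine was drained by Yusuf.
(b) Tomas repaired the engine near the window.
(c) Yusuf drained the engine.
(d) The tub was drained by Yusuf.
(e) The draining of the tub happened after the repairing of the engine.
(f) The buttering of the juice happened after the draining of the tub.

(a) Not entailed — Yusuf drained the tub, not the engine; the engine belongs to the repairing event.
(b) Not entailed — 'near the window' adds information not in the original event.
(c) Not entailed — Yusuf drained the tub, not the engine; the engine belongs to the repairing event.
(d) Entailed — the original entails any weakening of itself; this just drops 'around midday'.
(e) Entailed — the narrative places the repairing before the draining.
(f) Not entailed — the narrative places the buttering before the draining, not after.

(d), (e)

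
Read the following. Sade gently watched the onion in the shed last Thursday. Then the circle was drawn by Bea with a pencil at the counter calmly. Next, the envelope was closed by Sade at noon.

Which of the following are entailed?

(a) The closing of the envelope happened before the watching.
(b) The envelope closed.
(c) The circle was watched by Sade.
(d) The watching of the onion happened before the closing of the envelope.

(b), (d)

(a) Not entailed — the narrative places the watching before the closing, not after.
(b) Entailed — 'Sade closed the envelope' is causative; it entails the inchoative 'the envelope closed'.
(c) Not entailed — Sade watched the onion, not the circle; the circle belongs to the drawing event.
(d) Entailed — the narrative places the watching before the closing.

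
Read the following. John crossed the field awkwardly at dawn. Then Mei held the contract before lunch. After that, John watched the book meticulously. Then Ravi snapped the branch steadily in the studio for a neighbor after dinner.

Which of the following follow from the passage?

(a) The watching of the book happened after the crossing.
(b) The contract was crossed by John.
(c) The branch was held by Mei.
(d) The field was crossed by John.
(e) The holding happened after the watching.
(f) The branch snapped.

(a), (d), (f)

(a) Entailed — the narrative places the crossing before the watching.
(b) Not entailed — John crossed the field, not the contract; the contract belongs to the holding event.
(c) Not entailed — Mei held the contract, not the branch; the branch belongs to the snapping event.
(d) Entailed — the original entails any weakening of itself; this just drops 'at dawn', 'awkwardly'.
(e) Not entailed — the narrative places the holding before the watching, not after.
(f) Entailed — 'Ravi snapped the branch' is causative; it entails the inchoative 'the branch snapped'.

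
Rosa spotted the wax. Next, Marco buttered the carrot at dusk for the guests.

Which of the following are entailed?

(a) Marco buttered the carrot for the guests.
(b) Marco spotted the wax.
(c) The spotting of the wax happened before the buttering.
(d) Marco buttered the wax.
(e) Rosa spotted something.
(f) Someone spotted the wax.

(a), (c), (e), (f)

(a) Entailed — the original entails any weakening of itself; this just drops 'at dusk'.
(b) Not entailed — the passage has Rosa spotting the wax, not Marco.
(c) Entailed — the narrative places the spotting before the buttering.
(d) Not entailed — Marco buttered the carrot, not the wax; the wax belongs to the spotting event.
(e) Entailed — the original entails any weakening of itself; this just generalizes the patient.
(f) Entailed — every conjunct here is already in the original spotting event.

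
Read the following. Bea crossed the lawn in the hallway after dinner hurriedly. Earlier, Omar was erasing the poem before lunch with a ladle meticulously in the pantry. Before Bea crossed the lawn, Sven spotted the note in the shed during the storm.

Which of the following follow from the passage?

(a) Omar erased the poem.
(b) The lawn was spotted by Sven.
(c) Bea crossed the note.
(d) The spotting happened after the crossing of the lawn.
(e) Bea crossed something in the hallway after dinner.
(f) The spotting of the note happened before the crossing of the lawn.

(a) Not entailed — 'was erasing' is progressive on an accomplishment; it does not entail the completed 'erased'.
(b) Not entailed — Sven spotted the note, not the lawn; the lawn belongs to the crossing event.
(c) Not entailed — Bea crossed the lawn, not the note; the note belongs to the spotting event.
(d) Not entailed — the narrative places the spotting before the crossing, not after.
(e) Entailed — dropping 'hurriedly' and generalizing the patient leaves a sub-description the original still satisfies.
(f) Entailed — the narrative places the spotting before the crossing.

(e), (f)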